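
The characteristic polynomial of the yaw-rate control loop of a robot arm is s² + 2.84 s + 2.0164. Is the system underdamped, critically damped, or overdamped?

critically damped

a² − 4b = 2.84² − 4·2.0164 = 0 (repeated real root); the system is critically damped.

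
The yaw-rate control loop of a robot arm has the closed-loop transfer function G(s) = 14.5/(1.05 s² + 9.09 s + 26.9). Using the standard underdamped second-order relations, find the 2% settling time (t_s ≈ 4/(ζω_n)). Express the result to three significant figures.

Dividing through by 1.05: denominator becomes s² + 8.657 s + 25.62.
So ω_n = √25.62 = 5.06 rad/s and ζ = 8.657/(2·5.06) = 0.855.
t_s ≈ 4/(ζω_n) = 0.924 s.

t_s ≈ 0.924 s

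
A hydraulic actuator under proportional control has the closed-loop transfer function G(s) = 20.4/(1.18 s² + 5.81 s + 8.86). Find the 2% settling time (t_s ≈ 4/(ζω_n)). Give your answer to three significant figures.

t_s ≈ 1.62 s

Dividing through by 1.18: denominator becomes s² + 4.924 s + 7.508.
So ω_n = √7.508 = 2.74 rad/s and ζ = 4.924/(2·2.74) = 0.898.
t_s ≈ 4/(ζω_n) = 1.62 s.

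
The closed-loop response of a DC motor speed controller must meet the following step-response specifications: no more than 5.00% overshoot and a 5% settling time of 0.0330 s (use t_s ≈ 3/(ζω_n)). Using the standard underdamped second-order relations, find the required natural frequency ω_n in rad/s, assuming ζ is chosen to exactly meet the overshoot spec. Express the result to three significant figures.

ζ = −ln(OS)/√(π² + (ln OS)²). With OS = 0.0500, ln OS = −2.996 and ζ = 2.996/4.341 = 0.690.
Then ω_n = 3/(ζ t_s) = 3/(0.690 × 0.0330) = 132 rad/s.

ω_n ≈ 132 rad/s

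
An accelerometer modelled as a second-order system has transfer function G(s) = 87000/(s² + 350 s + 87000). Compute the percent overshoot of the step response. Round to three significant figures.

%OS ≈ 9.87%

Comparing the denominator to s² + 2ζω_n s + ω_n²: ω_n = √87000 = 295 rad/s, and 2ζω_n = 350 so ζ = 350/(2·295) = 0.593.
Overshoot: exp(−π·0.593/√(1−0.593²)) = 0.0987, i.e. 9.87%.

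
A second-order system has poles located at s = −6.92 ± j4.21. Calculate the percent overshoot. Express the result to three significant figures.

With σ = 6.92, ω_d = 4.21: ω_n = √(σ²+ω_d²) = 8.10 rad/s, ζ = σ/ω_n = 0.854.
%OS = 100 e^{−πζ/√(1−ζ²)} with ζ = 0.854 gives 0.572%.

%OS ≈ 0.572%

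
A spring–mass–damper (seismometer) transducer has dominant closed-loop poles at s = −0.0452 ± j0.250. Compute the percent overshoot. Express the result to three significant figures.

The poles are at −σ ± jω_d with σ = 0.0452 and ω_d = 0.250, so ω_n = √(σ²+ω_d²) = 0.254 rad/s and ζ = σ/ω_n = 0.178.
Overshoot: exp(−π·0.178/√(1−0.178²)) = 0.567, i.e. 56.7%.

%OS ≈ 56.7%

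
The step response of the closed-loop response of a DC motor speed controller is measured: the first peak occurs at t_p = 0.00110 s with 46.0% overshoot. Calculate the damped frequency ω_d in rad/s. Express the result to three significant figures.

t_p = π/ω_d, so ω_d = π/0.00110 = 2860 rad/s.

ω_d ≈ 2860 rad/s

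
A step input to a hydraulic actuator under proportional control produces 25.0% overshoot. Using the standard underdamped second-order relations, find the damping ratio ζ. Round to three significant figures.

ζ = −ln(OS)/√(π² + (ln OS)²). With OS = 0.250, ln OS = −1.386 and ζ = 1.386/3.434 = 0.404.

ζ ≈ 0.404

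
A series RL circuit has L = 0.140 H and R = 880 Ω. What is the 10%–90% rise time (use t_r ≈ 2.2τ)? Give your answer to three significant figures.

τ = L/R = 0.140/880 = 0.000159 s.
t_r ≈ 2.2τ = 0.000350 s.

t_r ≈ 0.000350 s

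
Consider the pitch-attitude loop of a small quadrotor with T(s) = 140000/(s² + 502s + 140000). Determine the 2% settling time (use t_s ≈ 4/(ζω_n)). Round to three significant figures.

t_s ≈ 0.0159 s

ω_n = √140000 = 374 rad/s; ζ = 502/(2·374) = 0.671.
t_s ≈ 4/(ζω_n) = 4/(0.671·374) = 0.0159 s.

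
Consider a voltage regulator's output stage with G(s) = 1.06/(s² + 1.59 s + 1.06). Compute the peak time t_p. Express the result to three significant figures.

t_p ≈ 4.80 s

Matching coefficients with s² + 2ζω_n s + ω_n² gives ω_n² = 1.06 ⇒ ω_n = 1.03 rad/s, and ζ = 1.59/(2ω_n) = 0.772.
ω_d = ω_n√(1−ζ²) = 0.654 rad/s. Then t_p = π/ω_d = 4.80 s.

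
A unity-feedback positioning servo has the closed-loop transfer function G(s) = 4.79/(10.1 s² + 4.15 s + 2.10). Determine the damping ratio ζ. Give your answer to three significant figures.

ζ ≈ 0.451

Dividing through by 10.1: denominator becomes s² + 0.4109 s + 0.2079.
So ω_n = √0.2079 = 0.456 rad/s and ζ = 0.4109/(2·0.456) = 0.451.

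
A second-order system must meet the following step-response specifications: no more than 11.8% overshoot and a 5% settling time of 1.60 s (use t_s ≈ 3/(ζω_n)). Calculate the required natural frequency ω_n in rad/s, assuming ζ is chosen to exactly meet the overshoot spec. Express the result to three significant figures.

ζ = −ln(OS)/√(π² + (ln OS)²). With OS = 0.118, ln OS = −2.137 and ζ = 2.137/3.800 = 0.562.
From t_s ≈ 3/(ζω_n): ω_n = 3/(ζ·t_s) = 3/(0.562·1.60) = 3.33 rad/s.

ω_n ≈ 3.33 rad/s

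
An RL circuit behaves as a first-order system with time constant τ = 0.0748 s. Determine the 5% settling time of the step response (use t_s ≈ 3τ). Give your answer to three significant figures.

t_s ≈ 3τ = 0.224 s.

t_s ≈ 0.224 s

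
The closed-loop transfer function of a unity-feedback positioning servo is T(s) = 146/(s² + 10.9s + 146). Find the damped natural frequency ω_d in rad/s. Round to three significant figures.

ω_d ≈ 10.8 rad/s

Comparing the denominator to s² + 2ζω_n s + ω_n²: ω_n = √146 = 12.1 rad/s, and 2ζω_n = 10.9 so ζ = 10.9/(2·12.1) = 0.451.
ω_d = 12.1·√(1 − 0.451²) = 10.8 rad/s.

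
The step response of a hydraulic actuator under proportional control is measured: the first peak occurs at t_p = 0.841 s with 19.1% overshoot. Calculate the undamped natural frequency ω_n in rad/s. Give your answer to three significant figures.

From the overshoot, ζ = −ln(OS)/√(π²+ln²(OS)) = 0.466.
t_p = π/ω_d ⇒ ω_d = 3.74 rad/s; then ω_n = ω_d/√(1−ζ²) = 4.22 rad/s.

ω_n ≈ 4.22 rad/s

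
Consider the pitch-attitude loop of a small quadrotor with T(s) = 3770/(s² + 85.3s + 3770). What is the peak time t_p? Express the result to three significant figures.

ω_n = √3770 = 61.4 rad/s; ζ = 85.3/(2·61.4) = 0.695.
ω_d = ω_n√(1−ζ²) = 44.2 rad/s. Then t_p = π/ω_d = 0.0711 s.

t_p ≈ 0.0711 s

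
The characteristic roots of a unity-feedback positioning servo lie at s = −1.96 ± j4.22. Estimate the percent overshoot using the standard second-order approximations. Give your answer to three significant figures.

The poles are at −σ ± jω_d with σ = 1.96 and ω_d = 4.22, so ω_n = √(σ²+ω_d²) = 4.65 rad/s and ζ = σ/ω_n = 0.421.
%OS = 100·exp(−πζ/√(1−ζ²)) = 23.2%.

%OS ≈ 23.2%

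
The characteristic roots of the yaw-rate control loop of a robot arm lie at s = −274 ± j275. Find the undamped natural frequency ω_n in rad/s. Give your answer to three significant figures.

ω_n ≈ 388 rad/s

The poles are at −σ ± jω_d with σ = 274 and ω_d = 275, so ω_n = √(σ²+ω_d²) = 388 rad/s and ζ = σ/ω_n = 0.706.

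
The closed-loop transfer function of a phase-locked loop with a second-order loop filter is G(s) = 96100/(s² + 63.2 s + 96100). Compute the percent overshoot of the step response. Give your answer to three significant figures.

%OS ≈ 72.5%

Comparing the denominator to s² + 2ζω_n s + ω_n²: ω_n = √96100 = 310 rad/s, and 2ζω_n = 63.2 so ζ = 63.2/(2·310) = 0.102.
%OS = 100 e^{−πζ/√(1−ζ²)} with ζ = 0.102 gives 72.5%.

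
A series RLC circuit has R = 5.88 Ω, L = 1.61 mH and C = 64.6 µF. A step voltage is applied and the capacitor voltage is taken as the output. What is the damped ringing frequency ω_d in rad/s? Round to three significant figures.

For a series RLC circuit (capacitor voltage as output), ω_n = 1/√(LC) = 1/√(1.61 mH · 64.6 µF) = 3100 rad/s.
ζ = (R/2)·√(C/L) = (5.88/2)·√(64.6 µF/1.61 mH) = 0.589.
ω_d = 3100·√(1 − 0.589²) = 2510 rad/s.

ω_d ≈ 2510 rad/s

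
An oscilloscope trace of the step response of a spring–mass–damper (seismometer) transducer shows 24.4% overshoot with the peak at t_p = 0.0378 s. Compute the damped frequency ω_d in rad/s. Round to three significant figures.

ω_d ≈ 83.1 rad/s

t_p = π/ω_d, so ω_d = π/0.0378 = 83.1 rad/s.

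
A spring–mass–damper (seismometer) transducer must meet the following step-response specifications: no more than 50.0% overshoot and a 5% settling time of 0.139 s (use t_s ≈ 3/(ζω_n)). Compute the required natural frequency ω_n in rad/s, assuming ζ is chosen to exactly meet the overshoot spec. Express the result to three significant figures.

ω_n ≈ 100 rad/s

Inverting the overshoot relation: ζ = |ln 0.500|/√(π² + ln²0.500) = 0.215.
From t_s ≈ 3/(ζω_n): ω_n = 3/(ζ·t_s) = 3/(0.215·0.139) = 100 rad/s.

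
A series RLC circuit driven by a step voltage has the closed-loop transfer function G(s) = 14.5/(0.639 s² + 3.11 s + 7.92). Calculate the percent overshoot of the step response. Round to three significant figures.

Dividing through by 0.639: denominator becomes s² + 4.867 s + 12.39.
So ω_n = √12.39 = 3.52 rad/s and ζ = 4.867/(2·3.52) = 0.691.
%OS = 100·exp(−πζ/√(1−ζ²)) = 4.95%.

%OS ≈ 4.95%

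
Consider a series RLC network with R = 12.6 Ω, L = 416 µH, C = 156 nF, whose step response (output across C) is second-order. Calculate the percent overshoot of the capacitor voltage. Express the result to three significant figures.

%OS ≈ 68.0%

For a series RLC circuit (capacitor voltage as output), ω_n = 1/√(LC) = 1/√(416 µH · 156 nF) = 124000 rad/s.
ζ = (R/2)·√(C/L) = (12.6/2)·√(156 nF/416 µH) = 0.122.
%OS = 100 e^{−πζ/√(1−ζ²)} with ζ = 0.122 gives 68.0%.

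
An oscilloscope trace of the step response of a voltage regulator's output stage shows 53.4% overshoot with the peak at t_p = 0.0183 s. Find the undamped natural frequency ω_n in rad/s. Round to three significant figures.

ω_n ≈ 175 rad/s

From the overshoot, ζ = −ln(OS)/√(π²+ln²(OS)) = 0.196.
t_p = π/ω_d ⇒ ω_d = 172 rad/s; then ω_n = ω_d/√(1−ζ²) = 175 rad/s.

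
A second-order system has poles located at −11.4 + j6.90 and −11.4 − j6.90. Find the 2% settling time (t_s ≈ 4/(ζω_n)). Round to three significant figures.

For poles at −σ ± jω_d, ζω_n = σ = 11.4, so t_s ≈ 4/σ = 0.351 s.

t_s ≈ 0.351 s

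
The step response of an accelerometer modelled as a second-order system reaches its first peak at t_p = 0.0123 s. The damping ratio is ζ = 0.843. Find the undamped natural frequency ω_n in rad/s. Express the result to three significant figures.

Peak time t_p = π/ω_d, so ω_d = π/t_p = π/0.0123 = 255 rad/s.
ω_n = ω_d/√(1−ζ²) = 255/√0.289 = 475 rad/s.

ω_n ≈ 475 rad/s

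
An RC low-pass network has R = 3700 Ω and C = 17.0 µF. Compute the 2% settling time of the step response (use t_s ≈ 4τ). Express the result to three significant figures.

t_s ≈ 0.252 s

τ = RC = 3700 × 17.0 µF = 0.0629 s.
t_s ≈ 4τ = 0.252 s.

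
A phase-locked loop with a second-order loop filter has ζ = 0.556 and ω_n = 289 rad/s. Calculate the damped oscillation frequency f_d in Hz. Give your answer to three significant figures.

f_d ≈ 38.2 Hz

ω_d = ω_n√(1−ζ²) = 289·√0.691 = 240 rad/s.
f_d = ω_d/(2π) = 38.2 Hz.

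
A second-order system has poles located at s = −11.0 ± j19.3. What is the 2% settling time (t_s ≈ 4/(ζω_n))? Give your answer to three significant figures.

t_s ≈ 0.364 s

For poles at −σ ± jω_d, ζω_n = σ = 11.0, so t_s ≈ 4/σ = 0.364 s.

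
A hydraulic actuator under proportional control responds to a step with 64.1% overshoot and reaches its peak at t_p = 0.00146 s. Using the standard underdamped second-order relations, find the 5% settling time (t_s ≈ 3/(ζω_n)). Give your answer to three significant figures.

The overshoot fixes ζ = −ln(OS)/√(π²+ln²(OS)) = 0.140.
t_p = π/ω_d ⇒ ω_d = 2150 rad/s; then ω_n = ω_d/√(1−ζ²) = 2170 rad/s.
t_s ≈ 3/(ζω_n) = 3/(0.140·2170) = 0.00985 s.

t_s ≈ 0.00985 s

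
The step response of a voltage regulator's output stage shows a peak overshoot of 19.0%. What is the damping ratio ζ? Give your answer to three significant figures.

ζ ≈ 0.467

ζ = −ln(OS)/√(π² + (ln OS)²). With OS = 0.190, ln OS = −1.661 and ζ = 1.661/3.554 = 0.467.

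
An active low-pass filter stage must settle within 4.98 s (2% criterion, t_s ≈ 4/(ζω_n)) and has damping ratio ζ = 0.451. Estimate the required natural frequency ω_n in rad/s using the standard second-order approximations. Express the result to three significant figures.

Rearranging t_s ≈ 4/(ζω_n) gives ω_n = 4/(ζ·t_s) = 4/(0.451 × 4.98) = 1.78 rad/s.

ω_n ≈ 1.78 rad/s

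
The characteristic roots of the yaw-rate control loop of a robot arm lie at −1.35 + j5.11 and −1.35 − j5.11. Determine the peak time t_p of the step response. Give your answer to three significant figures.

t_p ≈ 0.615 s

t_p = π/ω_d with ω_d = 5.11 (the imaginary part), so t_p = 0.615 s.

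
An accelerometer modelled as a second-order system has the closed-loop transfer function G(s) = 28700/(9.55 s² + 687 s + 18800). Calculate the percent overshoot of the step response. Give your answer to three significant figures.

%OS ≈ 1.29%

Dividing through by 9.55: denominator becomes s² + 71.94 s + 1969.
So ω_n = √1969 = 44.4 rad/s and ζ = 71.94/(2·44.4) = 0.811.
Overshoot: exp(−π·0.811/√(1−0.811²)) = 0.0129, i.e. 1.29%.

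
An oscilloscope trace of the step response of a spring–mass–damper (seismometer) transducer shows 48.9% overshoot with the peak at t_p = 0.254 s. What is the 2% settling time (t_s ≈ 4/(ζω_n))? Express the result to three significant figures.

From the overshoot, ζ = −ln(OS)/√(π²+ln²(OS)) = 0.222.
From t_p = π/ω_d, ω_d = π/0.254 = 12.4 rad/s, so ω_n = ω_d/√(1−ζ²) = 12.7 rad/s.
t_s ≈ 4/(ζω_n) = 4/(0.222·12.7) = 1.42 s.

t_s ≈ 1.42 s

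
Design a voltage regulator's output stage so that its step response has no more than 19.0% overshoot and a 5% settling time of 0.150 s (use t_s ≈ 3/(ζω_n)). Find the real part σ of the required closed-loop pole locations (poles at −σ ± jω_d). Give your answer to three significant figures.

σ ≈ 20.0

The settling-time spec alone fixes σ = ζω_n = 3/t_s = 3/0.150 = 20.0.
(Overshoot then fixes ζ = 0.467 and hence ω_d = σ·√(1−ζ²)/ζ = 37.8 rad/s.)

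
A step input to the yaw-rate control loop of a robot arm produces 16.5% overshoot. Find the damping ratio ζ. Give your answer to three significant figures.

ζ ≈ 0.498

ζ = −ln(OS)/√(π² + (ln OS)²). With OS = 0.165, ln OS = −1.802 and ζ = 1.802/3.622 = 0.498.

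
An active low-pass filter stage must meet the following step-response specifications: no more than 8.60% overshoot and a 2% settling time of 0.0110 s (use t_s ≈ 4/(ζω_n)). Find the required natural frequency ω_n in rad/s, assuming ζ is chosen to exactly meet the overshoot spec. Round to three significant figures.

ω_n ≈ 591 rad/s

From %OS = 100·exp(−πζ/√(1−ζ²)), invert to get ζ = −ln(OS)/√(π² + ln²(OS)) with OS = 0.0860.
−ln 0.0860 = 2.453, so ζ = 2.453/√(π² + 6.019) = 0.615.
From t_s ≈ 4/(ζω_n): ω_n = 4/(ζ·t_s) = 4/(0.615·0.0110) = 591 rad/s.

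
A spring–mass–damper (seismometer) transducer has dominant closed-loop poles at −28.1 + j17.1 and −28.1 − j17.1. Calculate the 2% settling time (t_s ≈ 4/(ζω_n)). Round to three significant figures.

For poles at −σ ± jω_d, ζω_n = σ = 28.1, so t_s ≈ 4/σ = 0.142 s.

t_s ≈ 0.142 s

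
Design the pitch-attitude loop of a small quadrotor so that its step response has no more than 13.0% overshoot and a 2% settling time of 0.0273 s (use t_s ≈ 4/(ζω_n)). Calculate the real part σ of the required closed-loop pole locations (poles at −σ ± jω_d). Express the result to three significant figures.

The settling-time spec alone fixes σ = ζω_n = 4/t_s = 4/0.0273 = 147.
(Overshoot then fixes ζ = 0.545 and hence ω_d = σ·√(1−ζ²)/ζ = 226 rad/s.)

σ ≈ 147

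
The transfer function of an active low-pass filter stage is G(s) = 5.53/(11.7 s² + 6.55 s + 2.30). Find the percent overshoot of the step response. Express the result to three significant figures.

%OS ≈ 7.75%

Dividing through by 11.7: denominator becomes s² + 0.5598 s + 0.1966.
So ω_n = √0.1966 = 0.443 rad/s and ζ = 0.5598/(2·0.443) = 0.631.
%OS = 100·exp(−πζ/√(1−ζ²)) = 7.75%.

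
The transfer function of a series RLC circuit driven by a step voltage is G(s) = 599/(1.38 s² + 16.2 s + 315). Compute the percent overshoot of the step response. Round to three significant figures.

%OS ≈ 26.6%

Dividing through by 1.38: denominator becomes s² + 11.74 s + 228.3.
So ω_n = √228.3 = 15.1 rad/s and ζ = 11.74/(2·15.1) = 0.388.
Overshoot: exp(−π·0.388/√(1−0.388²)) = 0.266, i.e. 26.6%.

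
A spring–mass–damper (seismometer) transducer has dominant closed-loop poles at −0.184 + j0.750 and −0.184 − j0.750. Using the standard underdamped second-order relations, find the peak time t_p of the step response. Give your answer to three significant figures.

t_p = π/ω_d with ω_d = 0.750 (the imaginary part), so t_p = 4.19 s.

t_p ≈ 4.19 s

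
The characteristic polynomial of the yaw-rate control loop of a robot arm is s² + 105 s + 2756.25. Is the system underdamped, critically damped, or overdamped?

critically damped

a² − 4b = 105² − 4·2756.25 = 0 (repeated real root); the system is critically damped.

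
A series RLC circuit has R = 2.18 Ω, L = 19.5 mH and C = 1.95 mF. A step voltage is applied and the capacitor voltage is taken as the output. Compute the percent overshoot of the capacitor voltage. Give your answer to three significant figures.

%OS ≈ 31.6%

For a series RLC circuit (capacitor voltage as output), ω_n = 1/√(LC) = 1/√(19.5 mH · 1.95 mF) = 162 rad/s.
ζ = (R/2)·√(C/L) = (2.18/2)·√(1.95 mF/19.5 mH) = 0.345.
%OS = 100 e^{−πζ/√(1−ζ²)} with ζ = 0.345 gives 31.6%.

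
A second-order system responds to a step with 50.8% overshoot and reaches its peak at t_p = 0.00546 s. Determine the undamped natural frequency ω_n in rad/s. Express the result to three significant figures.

ω_n ≈ 589 rad/s

The overshoot fixes ζ = −ln(OS)/√(π²+ln²(OS)) = 0.211.
From t_p = π/ω_d, ω_d = π/0.00546 = 575 rad/s, so ω_n = ω_d/√(1−ζ²) = 589 rad/s.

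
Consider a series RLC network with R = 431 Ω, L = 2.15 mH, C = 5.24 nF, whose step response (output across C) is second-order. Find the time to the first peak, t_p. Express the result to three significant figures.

t_p ≈ 0.0000112 s

For a series RLC circuit (capacitor voltage as output), ω_n = 1/√(LC) = 1/√(2.15 mH · 5.24 nF) = 298000 rad/s.
ζ = (R/2)·√(C/L) = (431/2)·√(5.24 nF/2.15 mH) = 0.336.
ω_d = ω_n√(1−ζ²) = 281000 rad/s. t_p = π/ω_d = 0.0000112 s.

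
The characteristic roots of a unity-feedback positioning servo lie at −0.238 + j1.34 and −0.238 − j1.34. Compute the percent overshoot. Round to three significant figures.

%OS ≈ 57.2%

The poles are at −σ ± jω_d with σ = 0.238 and ω_d = 1.34, so ω_n = √(σ²+ω_d²) = 1.36 rad/s and ζ = σ/ω_n = 0.175.
Overshoot: exp(−π·0.175/√(1−0.175²)) = 0.572, i.e. 57.2%.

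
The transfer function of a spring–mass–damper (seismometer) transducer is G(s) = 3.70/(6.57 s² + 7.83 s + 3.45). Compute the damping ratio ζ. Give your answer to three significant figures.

ζ ≈ 0.822

Dividing through by 6.57: denominator becomes s² + 1.192 s + 0.5251.
So ω_n = √0.5251 = 0.725 rad/s and ζ = 1.192/(2·0.725) = 0.822.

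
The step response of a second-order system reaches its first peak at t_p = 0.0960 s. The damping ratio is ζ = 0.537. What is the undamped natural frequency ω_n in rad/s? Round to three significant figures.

Peak time t_p = π/ω_d, so ω_d = π/t_p = π/0.0960 = 32.7 rad/s.
ω_n = ω_d/√(1−ζ²) = 32.7/√0.712 = 38.8 rad/s.

ω_n ≈ 38.8 rad/s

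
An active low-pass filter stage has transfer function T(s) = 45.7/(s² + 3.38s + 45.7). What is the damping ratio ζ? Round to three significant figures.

ζ ≈ 0.250

ω_n = √45.7 = 6.76 rad/s; ζ = 3.38/(2·6.76) = 0.250.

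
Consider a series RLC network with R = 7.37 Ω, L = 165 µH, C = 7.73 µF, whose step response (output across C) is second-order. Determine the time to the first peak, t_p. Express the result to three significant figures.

For a series RLC circuit (capacitor voltage as output), ω_n = 1/√(LC) = 1/√(165 µH · 7.73 µF) = 28000 rad/s.
ζ = (R/2)·√(C/L) = (7.37/2)·√(7.73 µF/165 µH) = 0.798.
The damped frequency ω_d = ω_n√(1−ζ²) = 16900 rad/s. t_p = π/ω_d = 0.000186 s.

t_p ≈ 0.000186 s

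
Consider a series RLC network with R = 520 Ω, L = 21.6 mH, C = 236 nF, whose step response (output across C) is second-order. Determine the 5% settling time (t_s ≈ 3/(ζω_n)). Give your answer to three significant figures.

For a series RLC circuit (capacitor voltage as output), ω_n = 1/√(LC) = 1/√(21.6 mH · 236 nF) = 14000 rad/s.
ζ = (R/2)·√(C/L) = (520/2)·√(236 nF/21.6 mH) = 0.859.
t_s ≈ 3/(ζω_n) = 0.000249 s.

t_s ≈ 0.000249 s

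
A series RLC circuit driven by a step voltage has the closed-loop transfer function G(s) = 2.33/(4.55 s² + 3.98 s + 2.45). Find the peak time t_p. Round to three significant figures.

t_p ≈ 5.33 s

Dividing through by 4.55: denominator becomes s² + 0.8747 s + 0.5385.
So ω_n = √0.5385 = 0.734 rad/s and ζ = 0.8747/(2·0.734) = 0.596.
ω_d = 0.734·√(1 − 0.596²) = 0.589 rad/s. t_p = π/ω_d = 5.33 s.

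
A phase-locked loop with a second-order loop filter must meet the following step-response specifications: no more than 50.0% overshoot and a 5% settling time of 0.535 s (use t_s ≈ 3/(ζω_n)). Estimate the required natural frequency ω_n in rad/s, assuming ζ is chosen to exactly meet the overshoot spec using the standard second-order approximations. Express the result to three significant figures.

From %OS = 100·exp(−πζ/√(1−ζ²)), invert to get ζ = −ln(OS)/√(π² + ln²(OS)) with OS = 0.500.
−ln 0.500 = 0.6931, so ζ = 0.6931/√(π² + 0.4805) = 0.215.
Then ω_n = 3/(ζ t_s) = 3/(0.215 × 0.535) = 26.0 rad/s.

ω_n ≈ 26.0 rad/s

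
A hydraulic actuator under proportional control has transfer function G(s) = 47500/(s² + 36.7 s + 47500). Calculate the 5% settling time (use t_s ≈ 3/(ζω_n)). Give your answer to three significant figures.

ω_n = √47500 = 218 rad/s; ζ = 36.7/(2·218) = 0.0842.
t_s ≈ 3/(ζω_n) = 3/(0.0842·218) = 0.163 s.

t_s ≈ 0.163 s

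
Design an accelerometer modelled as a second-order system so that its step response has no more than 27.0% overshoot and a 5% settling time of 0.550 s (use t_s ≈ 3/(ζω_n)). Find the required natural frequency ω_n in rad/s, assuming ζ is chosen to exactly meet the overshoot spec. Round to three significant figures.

From %OS = 100·exp(−πζ/√(1−ζ²)), invert to get ζ = −ln(OS)/√(π² + ln²(OS)) with OS = 0.270.
−ln 0.270 = 1.309, so ζ = 1.309/√(π² + 1.714) = 0.385.
From t_s ≈ 3/(ζω_n): ω_n = 3/(ζ·t_s) = 3/(0.385·0.550) = 14.2 rad/s.

ω_n ≈ 14.2 rad/s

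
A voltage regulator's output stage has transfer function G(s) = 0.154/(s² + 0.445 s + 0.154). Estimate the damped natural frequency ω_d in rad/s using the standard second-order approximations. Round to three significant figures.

Comparing the denominator to s² + 2ζω_n s + ω_n²: ω_n = √0.154 = 0.392 rad/s, and 2ζω_n = 0.445 so ζ = 0.445/(2·0.392) = 0.567.
ω_d = 0.392·√(1 − 0.567²) = 0.323 rad/s.

ω_d ≈ 0.323 rad/s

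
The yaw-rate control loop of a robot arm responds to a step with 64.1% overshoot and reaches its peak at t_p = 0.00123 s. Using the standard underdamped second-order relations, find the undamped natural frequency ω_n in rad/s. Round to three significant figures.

ω_n ≈ 2580 rad/s

From the overshoot, ζ = −ln(OS)/√(π²+ln²(OS)) = 0.140.
t_p = π/ω_d ⇒ ω_d = 2550 rad/s; then ω_n = ω_d/√(1−ζ²) = 2580 rad/s.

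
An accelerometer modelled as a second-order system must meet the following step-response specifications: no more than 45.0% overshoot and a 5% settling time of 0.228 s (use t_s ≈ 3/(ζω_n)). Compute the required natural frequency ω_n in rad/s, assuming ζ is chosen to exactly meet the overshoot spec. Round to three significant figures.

ζ = −ln(OS)/√(π² + (ln OS)²). With OS = 0.450, ln OS = −0.7985 and ζ = 0.7985/3.241 = 0.246.
Then ω_n = 3/(ζ t_s) = 3/(0.246 × 0.228) = 53.4 rad/s.

ω_n ≈ 53.4 rad/s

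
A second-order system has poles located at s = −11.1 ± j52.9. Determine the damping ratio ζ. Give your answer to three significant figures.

ζ ≈ 0.205

|pole| = ω_n = √(11.1² + 52.9²) = 54.1 rad/s; ζ = cos θ = σ/ω_n = 0.205.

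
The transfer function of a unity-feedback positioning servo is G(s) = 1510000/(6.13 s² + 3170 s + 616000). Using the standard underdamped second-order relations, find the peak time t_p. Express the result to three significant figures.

t_p ≈ 0.0171 s

Dividing through by 6.13: denominator becomes s² + 517.1 s + 100500.
So ω_n = √100500 = 317 rad/s and ζ = 517.1/(2·317) = 0.816.
The damped frequency ω_d = ω_n√(1−ζ²) = 183 rad/s. t_p = π/ω_d = 0.0171 s.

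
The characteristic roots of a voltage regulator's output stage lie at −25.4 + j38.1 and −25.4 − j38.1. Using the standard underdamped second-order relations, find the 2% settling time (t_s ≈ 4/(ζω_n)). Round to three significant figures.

For poles at −σ ± jω_d, ζω_n = σ = 25.4, so t_s ≈ 4/σ = 0.157 s.

t_s ≈ 0.157 s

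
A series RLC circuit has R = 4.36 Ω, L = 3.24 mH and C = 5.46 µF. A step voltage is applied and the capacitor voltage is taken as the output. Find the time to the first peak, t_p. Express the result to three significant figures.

For a series RLC circuit (capacitor voltage as output), ω_n = 1/√(LC) = 1/√(3.24 mH · 5.46 µF) = 7520 rad/s.
ζ = (R/2)·√(C/L) = (4.36/2)·√(5.46 µF/3.24 mH) = 0.0895.
The damped frequency ω_d = ω_n√(1−ζ²) = 7490 rad/s. t_p = π/ω_d = 0.000420 s.

t_p ≈ 0.000420 s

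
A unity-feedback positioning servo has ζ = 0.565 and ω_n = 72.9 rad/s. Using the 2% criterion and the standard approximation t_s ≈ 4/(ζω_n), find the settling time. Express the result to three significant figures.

t_s ≈ 0.0971 s

t_s ≈ 4/(ζω_n) = 4/(0.565 × 72.9) = 0.0971 s.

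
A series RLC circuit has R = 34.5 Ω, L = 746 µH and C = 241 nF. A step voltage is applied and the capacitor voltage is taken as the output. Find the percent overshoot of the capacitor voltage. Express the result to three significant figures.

For a series RLC circuit (capacitor voltage as output), ω_n = 1/√(LC) = 1/√(746 µH · 241 nF) = 74600 rad/s.
ζ = (R/2)·√(C/L) = (34.5/2)·√(241 nF/746 µH) = 0.310.
Overshoot: exp(−π·0.310/√(1−0.310²)) = 0.359, i.e. 35.9%.

%OS ≈ 35.9%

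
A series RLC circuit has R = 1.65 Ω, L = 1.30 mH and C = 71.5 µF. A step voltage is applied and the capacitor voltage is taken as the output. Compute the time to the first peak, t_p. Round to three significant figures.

For a series RLC circuit (capacitor voltage as output), ω_n = 1/√(LC) = 1/√(1.30 mH · 71.5 µF) = 3280 rad/s.
ζ = (R/2)·√(C/L) = (1.65/2)·√(71.5 µF/1.30 mH) = 0.193.
ω_d = 3280·√(1 − 0.193²) = 3220 rad/s. t_p = π/ω_d = 0.000976 s.

t_p ≈ 0.000976 s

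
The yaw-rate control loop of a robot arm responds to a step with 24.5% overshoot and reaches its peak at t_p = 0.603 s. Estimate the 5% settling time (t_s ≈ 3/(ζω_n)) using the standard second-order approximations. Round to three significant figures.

t_s ≈ 1.29 s

The overshoot fixes ζ = −ln(OS)/√(π²+ln²(OS)) = 0.409.
From t_p = π/ω_d, ω_d = π/0.603 = 5.21 rad/s, so ω_n = ω_d/√(1−ζ²) = 5.71 rad/s.
t_s ≈ 3/(ζω_n) = 3/(0.409·5.71) = 1.29 s.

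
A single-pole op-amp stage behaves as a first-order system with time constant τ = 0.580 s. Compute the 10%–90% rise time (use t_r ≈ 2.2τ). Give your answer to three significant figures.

t_r ≈ 2.2τ = 1.28 s.

t_r ≈ 1.28 s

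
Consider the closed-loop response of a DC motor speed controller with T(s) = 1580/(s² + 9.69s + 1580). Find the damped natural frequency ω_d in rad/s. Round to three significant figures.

Comparing the denominator to s² + 2ζω_n s + ω_n²: ω_n = √1580 = 39.7 rad/s, and 2ζω_n = 9.69 so ζ = 9.69/(2·39.7) = 0.122.
The damped frequency ω_d = ω_n√(1−ζ²) = 39.5 rad/s.

ω_d ≈ 39.5 rad/s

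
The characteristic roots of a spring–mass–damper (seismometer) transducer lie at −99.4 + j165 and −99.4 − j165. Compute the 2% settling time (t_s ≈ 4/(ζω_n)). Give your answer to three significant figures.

t_s ≈ 0.0402 s

For poles at −σ ± jω_d, ζω_n = σ = 99.4, so t_s ≈ 4/σ = 0.0402 s.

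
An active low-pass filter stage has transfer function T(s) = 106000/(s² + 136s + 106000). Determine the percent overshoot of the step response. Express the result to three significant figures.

%OS ≈ 51.1%

ω_n = √106000 = 326 rad/s; ζ = 136/(2·326) = 0.209.
%OS = 100 e^{−πζ/√(1−ζ²)} with ζ = 0.209 gives 51.1%.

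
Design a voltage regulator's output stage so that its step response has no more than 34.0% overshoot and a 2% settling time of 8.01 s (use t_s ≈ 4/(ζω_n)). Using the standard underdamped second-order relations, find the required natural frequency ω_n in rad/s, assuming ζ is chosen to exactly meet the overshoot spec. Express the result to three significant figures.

ω_n ≈ 1.54 rad/s

From %OS = 100·exp(−πζ/√(1−ζ²)), invert to get ζ = −ln(OS)/√(π² + ln²(OS)) with OS = 0.340.
−ln 0.340 = 1.079, so ζ = 1.079/√(π² + 1.164) = 0.325.
From t_s ≈ 4/(ζω_n): ω_n = 4/(ζ·t_s) = 4/(0.325·8.01) = 1.54 rad/s.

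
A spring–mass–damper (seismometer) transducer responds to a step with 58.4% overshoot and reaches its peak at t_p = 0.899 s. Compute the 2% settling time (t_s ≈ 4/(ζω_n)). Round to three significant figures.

t_s ≈ 6.69 s

From the overshoot, ζ = −ln(OS)/√(π²+ln²(OS)) = 0.169.
From t_p = π/ω_d, ω_d = π/0.899 = 3.49 rad/s, so ω_n = ω_d/√(1−ζ²) = 3.55 rad/s.
t_s ≈ 4/(ζω_n) = 4/(0.169·3.55) = 6.69 s.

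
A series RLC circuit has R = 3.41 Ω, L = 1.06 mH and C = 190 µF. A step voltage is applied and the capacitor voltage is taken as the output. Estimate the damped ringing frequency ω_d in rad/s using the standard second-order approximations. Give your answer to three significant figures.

ω_d ≈ 1540 rad/s

For a series RLC circuit (capacitor voltage as output), ω_n = 1/√(LC) = 1/√(1.06 mH · 190 µF) = 2230 rad/s.
ζ = (R/2)·√(C/L) = (3.41/2)·√(190 µF/1.06 mH) = 0.722.
The damped frequency ω_d = ω_n√(1−ζ²) = 1540 rad/s.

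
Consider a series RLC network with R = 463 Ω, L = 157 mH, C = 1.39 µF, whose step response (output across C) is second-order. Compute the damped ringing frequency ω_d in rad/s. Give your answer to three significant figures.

ω_d ≈ 1550 rad/s

For a series RLC circuit (capacitor voltage as output), ω_n = 1/√(LC) = 1/√(157 mH · 1.39 µF) = 2140 rad/s.
ζ = (R/2)·√(C/L) = (463/2)·√(1.39 µF/157 mH) = 0.689.
ω_d = 2140·√(1 − 0.689²) = 1550 rad/s.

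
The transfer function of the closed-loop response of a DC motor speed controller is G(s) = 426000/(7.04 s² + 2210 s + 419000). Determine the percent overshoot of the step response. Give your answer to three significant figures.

Dividing through by 7.04: denominator becomes s² + 313.9 s + 59520.
So ω_n = √59520 = 244 rad/s and ζ = 313.9/(2·244) = 0.643.
%OS = 100 e^{−πζ/√(1−ζ²)} with ζ = 0.643 gives 7.13%.

%OS ≈ 7.13%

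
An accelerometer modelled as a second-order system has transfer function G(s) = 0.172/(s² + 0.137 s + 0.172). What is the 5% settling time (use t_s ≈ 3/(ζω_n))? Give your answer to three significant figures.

Matching coefficients with s² + 2ζω_n s + ω_n² gives ω_n² = 0.172 ⇒ ω_n = 0.415 rad/s, and ζ = 0.137/(2ω_n) = 0.165.
t_s ≈ 3/(ζω_n) = 3/(0.165·0.415) = 43.8 s.

t_s ≈ 43.8 s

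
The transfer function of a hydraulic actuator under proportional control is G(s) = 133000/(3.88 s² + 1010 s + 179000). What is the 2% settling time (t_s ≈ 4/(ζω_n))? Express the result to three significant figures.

t_s ≈ 0.0307 s

Dividing through by 3.88: denominator becomes s² + 260.3 s + 46130.
So ω_n = √46130 = 215 rad/s and ζ = 260.3/(2·215) = 0.606.
t_s ≈ 4/(ζω_n) = 0.0307 s.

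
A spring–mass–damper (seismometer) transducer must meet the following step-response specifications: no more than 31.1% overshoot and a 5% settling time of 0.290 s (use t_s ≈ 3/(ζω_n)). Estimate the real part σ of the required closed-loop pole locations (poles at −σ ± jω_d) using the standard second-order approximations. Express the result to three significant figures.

The settling-time spec alone fixes σ = ζω_n = 3/t_s = 3/0.290 = 10.3.
(Overshoot then fixes ζ = 0.348 and hence ω_d = σ·√(1−ζ²)/ζ = 27.8 rad/s.)

σ ≈ 10.3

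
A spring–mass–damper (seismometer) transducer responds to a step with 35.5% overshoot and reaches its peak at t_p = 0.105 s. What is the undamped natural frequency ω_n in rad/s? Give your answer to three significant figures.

ω_n ≈ 31.5 rad/s

From the overshoot, ζ = −ln(OS)/√(π²+ln²(OS)) = 0.313.
t_p = π/ω_d ⇒ ω_d = 29.9 rad/s; then ω_n = ω_d/√(1−ζ²) = 31.5 rad/s.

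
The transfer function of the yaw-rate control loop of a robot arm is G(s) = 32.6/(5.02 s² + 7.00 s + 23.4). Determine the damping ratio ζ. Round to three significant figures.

Dividing through by 5.02: denominator becomes s² + 1.394 s + 4.661.
So ω_n = √4.661 = 2.16 rad/s and ζ = 1.394/(2·2.16) = 0.323.

ζ ≈ 0.323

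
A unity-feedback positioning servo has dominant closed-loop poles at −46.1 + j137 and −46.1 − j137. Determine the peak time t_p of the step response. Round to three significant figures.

t_p = π/ω_d with ω_d = 137 (the imaginary part), so t_p = 0.0229 s.

t_p ≈ 0.0229 s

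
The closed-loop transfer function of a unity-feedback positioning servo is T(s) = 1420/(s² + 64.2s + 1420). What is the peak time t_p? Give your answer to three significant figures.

t_p ≈ 0.159 s

Matching coefficients with s² + 2ζω_n s + ω_n² gives ω_n² = 1420 ⇒ ω_n = 37.7 rad/s, and ζ = 64.2/(2ω_n) = 0.852.
The damped frequency ω_d = ω_n√(1−ζ²) = 19.7 rad/s. Then t_p = π/ω_d = 0.159 s.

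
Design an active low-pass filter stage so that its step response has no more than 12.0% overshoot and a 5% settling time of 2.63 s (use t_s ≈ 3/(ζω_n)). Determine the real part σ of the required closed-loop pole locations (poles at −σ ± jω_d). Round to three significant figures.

The settling-time spec alone fixes σ = ζω_n = 3/t_s = 3/2.63 = 1.14.
(Overshoot then fixes ζ = 0.559 and hence ω_d = σ·√(1−ζ²)/ζ = 1.69 rad/s.)

σ ≈ 1.14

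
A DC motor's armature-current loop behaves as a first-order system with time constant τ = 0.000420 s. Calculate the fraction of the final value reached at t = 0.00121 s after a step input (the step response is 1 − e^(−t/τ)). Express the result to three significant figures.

y(t)/y_∞ = 1 − e^(−t/τ) = 1 − e^(−0.00121/0.000420) = 1 − e^(−2.88) = 0.944.

y/y_∞ ≈ 0.944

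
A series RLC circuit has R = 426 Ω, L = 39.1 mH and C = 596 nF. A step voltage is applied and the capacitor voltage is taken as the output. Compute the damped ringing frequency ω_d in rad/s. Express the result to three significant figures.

ω_d ≈ 3640 rad/s

For a series RLC circuit (capacitor voltage as output), ω_n = 1/√(LC) = 1/√(39.1 mH · 596 nF) = 6550 rad/s.
ζ = (R/2)·√(C/L) = (426/2)·√(596 nF/39.1 mH) = 0.832.
ω_d = 6550·√(1 − 0.832²) = 3640 rad/s.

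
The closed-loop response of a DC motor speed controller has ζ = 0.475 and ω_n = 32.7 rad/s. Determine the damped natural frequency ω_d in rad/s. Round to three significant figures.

ω_d ≈ 28.8 rad/s

ω_d = ω_n√(1−ζ²) = 32.7·√0.774 = 28.8 rad/s.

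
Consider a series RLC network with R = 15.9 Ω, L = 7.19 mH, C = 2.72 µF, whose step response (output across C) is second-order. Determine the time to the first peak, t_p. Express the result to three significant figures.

For a series RLC circuit (capacitor voltage as output), ω_n = 1/√(LC) = 1/√(7.19 mH · 2.72 µF) = 7150 rad/s.
ζ = (R/2)·√(C/L) = (15.9/2)·√(2.72 µF/7.19 mH) = 0.155.
ω_d = ω_n√(1−ζ²) = 7060 rad/s. t_p = π/ω_d = 0.000445 s.

t_p ≈ 0.000445 s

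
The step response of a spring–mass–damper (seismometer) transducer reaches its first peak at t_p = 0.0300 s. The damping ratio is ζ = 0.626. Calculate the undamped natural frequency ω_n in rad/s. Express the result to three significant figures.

Peak time t_p = π/ω_d, so ω_d = π/t_p = π/0.0300 = 105 rad/s.
ω_n = ω_d/√(1−ζ²) = 105/√0.608 = 134 rad/s.

ω_n ≈ 134 rad/s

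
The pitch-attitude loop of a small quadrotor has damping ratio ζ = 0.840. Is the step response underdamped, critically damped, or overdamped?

Since ζ = 0.840 < 1, the system is underdamped.

underdamped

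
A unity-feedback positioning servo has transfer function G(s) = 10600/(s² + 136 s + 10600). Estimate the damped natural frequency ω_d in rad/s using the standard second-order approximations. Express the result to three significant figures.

Comparing the denominator to s² + 2ζω_n s + ω_n²: ω_n = √10600 = 103 rad/s, and 2ζω_n = 136 so ζ = 136/(2·103) = 0.660.
ω_d = ω_n√(1−ζ²) = 77.3 rad/s.

ω_d ≈ 77.3 rad/s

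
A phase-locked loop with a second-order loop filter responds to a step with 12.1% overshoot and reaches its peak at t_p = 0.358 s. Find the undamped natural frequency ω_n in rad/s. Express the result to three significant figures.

ω_n ≈ 10.6 rad/s

The overshoot fixes ζ = −ln(OS)/√(π²+ln²(OS)) = 0.558.
From t_p = π/ω_d, ω_d = π/0.358 = 8.78 rad/s, so ω_n = ω_d/√(1−ζ²) = 10.6 rad/s.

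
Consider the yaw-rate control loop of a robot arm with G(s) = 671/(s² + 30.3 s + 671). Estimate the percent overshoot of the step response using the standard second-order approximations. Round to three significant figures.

%OS ≈ 10.4%

Matching coefficients with s² + 2ζω_n s + ω_n² gives ω_n² = 671 ⇒ ω_n = 25.9 rad/s, and ζ = 30.3/(2ω_n) = 0.585.
Overshoot: exp(−π·0.585/√(1−0.585²)) = 0.104, i.e. 10.4%.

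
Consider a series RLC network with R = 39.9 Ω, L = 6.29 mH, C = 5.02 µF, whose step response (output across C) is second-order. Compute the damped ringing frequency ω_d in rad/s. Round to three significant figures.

For a series RLC circuit (capacitor voltage as output), ω_n = 1/√(LC) = 1/√(6.29 mH · 5.02 µF) = 5630 rad/s.
ζ = (R/2)·√(C/L) = (39.9/2)·√(5.02 µF/6.29 mH) = 0.564.
The damped frequency ω_d = ω_n√(1−ζ²) = 4650 rad/s.

ω_d ≈ 4650 rad/s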